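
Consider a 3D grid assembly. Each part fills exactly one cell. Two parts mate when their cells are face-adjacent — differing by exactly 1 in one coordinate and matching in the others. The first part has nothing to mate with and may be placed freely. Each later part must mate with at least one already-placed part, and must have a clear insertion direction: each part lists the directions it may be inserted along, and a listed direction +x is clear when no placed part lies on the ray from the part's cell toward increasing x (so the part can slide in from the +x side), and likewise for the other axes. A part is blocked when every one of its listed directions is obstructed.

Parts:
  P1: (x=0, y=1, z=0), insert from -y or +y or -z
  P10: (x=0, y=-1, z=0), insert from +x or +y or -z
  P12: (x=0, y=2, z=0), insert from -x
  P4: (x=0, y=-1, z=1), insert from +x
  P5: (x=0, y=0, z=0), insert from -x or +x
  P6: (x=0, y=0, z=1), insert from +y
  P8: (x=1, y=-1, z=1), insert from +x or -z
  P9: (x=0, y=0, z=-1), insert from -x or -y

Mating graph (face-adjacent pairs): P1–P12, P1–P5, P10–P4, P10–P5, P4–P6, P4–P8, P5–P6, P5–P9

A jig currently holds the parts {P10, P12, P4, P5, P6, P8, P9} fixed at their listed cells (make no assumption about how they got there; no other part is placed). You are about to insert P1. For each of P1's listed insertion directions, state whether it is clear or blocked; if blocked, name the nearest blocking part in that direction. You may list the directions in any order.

+y: blocked by P12; -y: blocked by P5; -z: clear

-y: nearest on ray is P5@(0, 0, 0) ⇒ blocked
+y: nearest on ray is P12@(0, 2, 0) ⇒ blocked
-z: ray from P1(0, 1, 0) has no placed part ⇒ clear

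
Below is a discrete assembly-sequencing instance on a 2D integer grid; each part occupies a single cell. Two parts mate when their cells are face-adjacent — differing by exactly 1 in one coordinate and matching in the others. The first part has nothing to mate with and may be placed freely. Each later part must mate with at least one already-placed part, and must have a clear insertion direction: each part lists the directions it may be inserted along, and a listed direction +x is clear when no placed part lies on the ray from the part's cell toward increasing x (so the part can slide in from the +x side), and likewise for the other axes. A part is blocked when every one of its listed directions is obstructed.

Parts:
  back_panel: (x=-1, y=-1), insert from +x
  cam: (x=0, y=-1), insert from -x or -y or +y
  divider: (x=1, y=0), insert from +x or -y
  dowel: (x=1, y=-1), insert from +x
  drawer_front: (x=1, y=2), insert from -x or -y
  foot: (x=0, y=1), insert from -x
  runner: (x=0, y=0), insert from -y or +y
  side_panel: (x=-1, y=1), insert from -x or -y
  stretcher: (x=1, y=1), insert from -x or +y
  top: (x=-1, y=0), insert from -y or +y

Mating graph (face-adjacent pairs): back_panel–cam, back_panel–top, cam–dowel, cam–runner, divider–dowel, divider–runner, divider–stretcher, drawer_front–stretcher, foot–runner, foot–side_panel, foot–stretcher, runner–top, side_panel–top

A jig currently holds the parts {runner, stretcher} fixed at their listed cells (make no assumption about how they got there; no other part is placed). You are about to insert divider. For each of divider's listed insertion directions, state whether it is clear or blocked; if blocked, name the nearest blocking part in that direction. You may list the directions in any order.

+x: clear; -y: clear

+x: ray from divider(1, 0) has no placed part ⇒ clear
-y: ray from divider(1, 0) has no placed part ⇒ clear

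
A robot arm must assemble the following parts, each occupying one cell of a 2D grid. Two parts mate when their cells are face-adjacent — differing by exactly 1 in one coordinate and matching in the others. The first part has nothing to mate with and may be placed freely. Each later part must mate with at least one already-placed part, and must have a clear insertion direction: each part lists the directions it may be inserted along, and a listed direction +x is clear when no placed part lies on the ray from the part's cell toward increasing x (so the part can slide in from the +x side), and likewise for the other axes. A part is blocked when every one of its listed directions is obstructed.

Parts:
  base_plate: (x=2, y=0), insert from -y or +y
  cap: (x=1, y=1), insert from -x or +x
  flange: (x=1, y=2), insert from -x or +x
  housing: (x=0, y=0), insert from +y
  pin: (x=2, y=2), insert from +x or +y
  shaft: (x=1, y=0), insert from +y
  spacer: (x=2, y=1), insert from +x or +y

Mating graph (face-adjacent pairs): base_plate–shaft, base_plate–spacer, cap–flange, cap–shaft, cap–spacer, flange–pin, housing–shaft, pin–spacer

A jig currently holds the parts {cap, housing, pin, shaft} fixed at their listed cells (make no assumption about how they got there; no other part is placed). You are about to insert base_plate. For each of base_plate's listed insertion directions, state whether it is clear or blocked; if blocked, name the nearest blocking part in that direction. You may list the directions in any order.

-y: ray from base_plate(2, 0) has no placed part ⇒ clear
+y: nearest on ray is pin@(2, 2) ⇒ blocked

+y: blocked by pin; -y: clear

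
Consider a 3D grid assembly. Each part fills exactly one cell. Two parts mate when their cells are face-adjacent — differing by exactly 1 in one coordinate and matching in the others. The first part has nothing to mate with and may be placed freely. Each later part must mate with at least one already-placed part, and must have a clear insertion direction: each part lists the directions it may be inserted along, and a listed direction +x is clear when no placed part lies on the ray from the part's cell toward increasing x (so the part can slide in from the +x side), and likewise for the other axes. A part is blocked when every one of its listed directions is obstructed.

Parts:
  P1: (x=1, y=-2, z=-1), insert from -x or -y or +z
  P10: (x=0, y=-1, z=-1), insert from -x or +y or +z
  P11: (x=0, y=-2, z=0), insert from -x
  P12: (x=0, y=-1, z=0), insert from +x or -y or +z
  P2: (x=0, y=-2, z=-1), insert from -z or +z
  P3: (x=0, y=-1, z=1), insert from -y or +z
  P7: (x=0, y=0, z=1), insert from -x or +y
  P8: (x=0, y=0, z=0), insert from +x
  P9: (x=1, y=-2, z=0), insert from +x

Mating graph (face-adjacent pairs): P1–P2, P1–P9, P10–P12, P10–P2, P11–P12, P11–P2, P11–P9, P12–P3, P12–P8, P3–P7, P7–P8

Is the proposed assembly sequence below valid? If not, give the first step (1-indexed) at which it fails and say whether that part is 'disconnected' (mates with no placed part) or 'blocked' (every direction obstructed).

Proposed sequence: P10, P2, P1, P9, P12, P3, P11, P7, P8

1. P10@(0, -1, -1) [-x clear] — {P10}
2. P2@(0, -2, -1) [-z clear] — {P10, P2}
3. P1@(1, -2, -1) [-y clear] — {P1, P10, P2}
4. P9@(1, -2, 0) [+x clear] — {P1, P10, P2, P9}
5. P12@(0, -1, 0) [+x clear] — {P1, P10, P12, P2, P9}
6. P3@(0, -1, 1) [-y clear] — {P1, P10, P12, P2, P3, P9}
7. P11@(0, -2, 0) [-x clear] — {P1, P10, P11, P12, P2, P3, P9}
8. P7@(0, 0, 1) [-x clear] — {P1, P10, P11, P12, P2, P3, P7, P9}
9. P8@(0, 0, 0) [+x clear] — {P1, P10, P11, P12, P2, P3, P7, P8, P9}

Valid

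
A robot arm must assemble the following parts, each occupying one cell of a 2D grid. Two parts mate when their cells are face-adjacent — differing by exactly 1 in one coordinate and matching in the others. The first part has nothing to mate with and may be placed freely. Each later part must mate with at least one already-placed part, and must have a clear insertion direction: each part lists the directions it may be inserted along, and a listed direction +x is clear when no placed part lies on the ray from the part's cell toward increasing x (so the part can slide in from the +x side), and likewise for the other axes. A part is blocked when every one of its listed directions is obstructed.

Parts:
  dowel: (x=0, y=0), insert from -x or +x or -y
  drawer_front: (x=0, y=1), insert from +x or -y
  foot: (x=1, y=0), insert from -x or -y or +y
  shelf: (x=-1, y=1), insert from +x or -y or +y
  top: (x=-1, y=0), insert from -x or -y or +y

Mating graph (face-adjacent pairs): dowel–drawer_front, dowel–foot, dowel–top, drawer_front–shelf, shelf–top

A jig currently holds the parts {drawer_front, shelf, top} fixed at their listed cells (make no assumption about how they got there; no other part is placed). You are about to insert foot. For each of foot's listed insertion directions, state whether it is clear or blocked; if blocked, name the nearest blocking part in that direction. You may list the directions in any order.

-x: nearest on ray is top@(-1, 0) ⇒ blocked
-y: ray from foot(1, 0) has no placed part ⇒ clear
+y: ray from foot(1, 0) has no placed part ⇒ clear

+y: clear; -x: blocked by top; -y: clear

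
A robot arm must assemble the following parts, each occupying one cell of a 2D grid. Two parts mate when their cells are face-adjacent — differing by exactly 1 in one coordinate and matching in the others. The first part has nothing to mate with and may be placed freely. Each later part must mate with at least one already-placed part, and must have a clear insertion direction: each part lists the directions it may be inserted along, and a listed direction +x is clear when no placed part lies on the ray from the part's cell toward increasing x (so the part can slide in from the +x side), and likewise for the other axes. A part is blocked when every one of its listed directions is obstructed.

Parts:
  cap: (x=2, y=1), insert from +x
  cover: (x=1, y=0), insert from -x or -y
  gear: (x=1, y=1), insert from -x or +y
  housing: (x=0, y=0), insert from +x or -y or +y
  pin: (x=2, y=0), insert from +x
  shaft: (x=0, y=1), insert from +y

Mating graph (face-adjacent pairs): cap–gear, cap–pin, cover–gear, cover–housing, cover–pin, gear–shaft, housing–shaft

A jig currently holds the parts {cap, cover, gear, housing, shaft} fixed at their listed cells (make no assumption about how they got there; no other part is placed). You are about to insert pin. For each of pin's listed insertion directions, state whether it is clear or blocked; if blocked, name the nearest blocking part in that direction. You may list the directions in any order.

+x: ray from pin(2, 0) has no placed part ⇒ clear

+x: clear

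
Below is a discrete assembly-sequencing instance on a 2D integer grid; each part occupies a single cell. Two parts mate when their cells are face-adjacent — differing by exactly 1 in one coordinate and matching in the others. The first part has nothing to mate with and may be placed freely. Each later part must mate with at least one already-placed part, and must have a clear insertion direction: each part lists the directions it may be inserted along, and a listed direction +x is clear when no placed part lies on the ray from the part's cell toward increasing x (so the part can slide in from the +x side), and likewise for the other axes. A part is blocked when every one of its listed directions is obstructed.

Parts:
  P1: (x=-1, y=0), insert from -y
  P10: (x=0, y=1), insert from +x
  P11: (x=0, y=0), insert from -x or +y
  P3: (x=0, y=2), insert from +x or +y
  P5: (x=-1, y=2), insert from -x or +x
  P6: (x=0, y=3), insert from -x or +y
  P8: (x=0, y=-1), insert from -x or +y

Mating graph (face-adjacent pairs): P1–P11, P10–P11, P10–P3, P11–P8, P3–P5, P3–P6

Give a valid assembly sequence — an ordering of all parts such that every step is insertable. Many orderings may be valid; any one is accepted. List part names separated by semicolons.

P5; P3; P6; P10; P11; P1; P8

1. P5@(-1, 2) [-x clear] — {P5}
2. P3@(0, 2) [+x clear] — {P3, P5}
3. P6@(0, 3) [-x clear] — {P3, P5, P6}
4. P10@(0, 1) [+x clear] — {P10, P3, P5, P6}
5. P11@(0, 0) [-x clear] — {P10, P11, P3, P5, P6}
6. P1@(-1, 0) [-y clear] — {P1, P10, P11, P3, P5, P6}
7. P8@(0, -1) [-x clear] — {P1, P10, P11, P3, P5, P6, P8}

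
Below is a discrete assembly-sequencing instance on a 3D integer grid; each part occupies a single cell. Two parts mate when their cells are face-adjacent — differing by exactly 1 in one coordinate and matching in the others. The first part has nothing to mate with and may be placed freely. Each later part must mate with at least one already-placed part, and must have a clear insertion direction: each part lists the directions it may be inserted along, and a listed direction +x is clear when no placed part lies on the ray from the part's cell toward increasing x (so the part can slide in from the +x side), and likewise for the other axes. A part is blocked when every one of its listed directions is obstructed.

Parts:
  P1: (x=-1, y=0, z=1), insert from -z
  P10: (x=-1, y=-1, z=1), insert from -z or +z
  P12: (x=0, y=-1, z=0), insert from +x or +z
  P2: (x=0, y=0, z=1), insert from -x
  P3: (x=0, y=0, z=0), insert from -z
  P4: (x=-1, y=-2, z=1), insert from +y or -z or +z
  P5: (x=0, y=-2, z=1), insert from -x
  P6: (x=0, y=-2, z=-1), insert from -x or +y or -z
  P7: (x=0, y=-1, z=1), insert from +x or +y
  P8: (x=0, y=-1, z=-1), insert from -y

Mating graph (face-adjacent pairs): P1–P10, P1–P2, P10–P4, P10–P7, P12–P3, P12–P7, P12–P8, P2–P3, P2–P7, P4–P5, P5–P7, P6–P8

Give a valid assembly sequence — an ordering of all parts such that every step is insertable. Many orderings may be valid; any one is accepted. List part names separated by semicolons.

1. P10@(-1, -1, 1) [-z clear] — {P10}
2. P7@(0, -1, 1) [+x clear] — {P10, P7}
3. P12@(0, -1, 0) [+x clear] — {P10, P12, P7}
4. P8@(0, -1, -1) [-y clear] — {P10, P12, P7, P8}
5. P6@(0, -2, -1) [-x clear] — {P10, P12, P6, P7, P8}
6. P2@(0, 0, 1) [-x clear] — {P10, P12, P2, P6, P7, P8}
7. P1@(-1, 0, 1) [-z clear] — {P1, P10, P12, P2, P6, P7, P8}
8. P3@(0, 0, 0) [-z clear] — {P1, P10, P12, P2, P3, P6, P7, P8}
9. P5@(0, -2, 1) [-x clear] — {P1, P10, P12, P2, P3, P5, P6, P7, P8}
10. P4@(-1, -2, 1) [-z clear] — {P1, P10, P12, P2, P3, P4, P5, P6, P7, P8}

P10; P7; P12; P8; P6; P2; P1; P3; P5; P4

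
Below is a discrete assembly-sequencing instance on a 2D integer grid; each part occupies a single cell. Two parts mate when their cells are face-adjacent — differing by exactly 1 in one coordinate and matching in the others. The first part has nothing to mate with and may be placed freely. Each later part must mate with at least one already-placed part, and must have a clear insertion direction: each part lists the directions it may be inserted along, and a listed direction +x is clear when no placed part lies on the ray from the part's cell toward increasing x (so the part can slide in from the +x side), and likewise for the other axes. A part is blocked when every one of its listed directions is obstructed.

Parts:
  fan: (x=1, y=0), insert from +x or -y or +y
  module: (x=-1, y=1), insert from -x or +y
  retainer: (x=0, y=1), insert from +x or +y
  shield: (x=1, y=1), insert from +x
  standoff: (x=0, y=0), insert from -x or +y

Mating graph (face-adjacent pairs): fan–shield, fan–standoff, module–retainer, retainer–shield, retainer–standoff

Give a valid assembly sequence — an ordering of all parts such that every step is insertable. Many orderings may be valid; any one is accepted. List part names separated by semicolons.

fan; standoff; shield; retainer; module

1. fan@(1, 0) [+x clear] — {fan}
2. standoff@(0, 0) [-x clear] — {fan, standoff}
3. shield@(1, 1) [+x clear] — {fan, shield, standoff}
4. retainer@(0, 1) [+y clear] — {fan, retainer, shield, standoff}
5. module@(-1, 1) [-x clear] — {fan, module, retainer, shield, standoff}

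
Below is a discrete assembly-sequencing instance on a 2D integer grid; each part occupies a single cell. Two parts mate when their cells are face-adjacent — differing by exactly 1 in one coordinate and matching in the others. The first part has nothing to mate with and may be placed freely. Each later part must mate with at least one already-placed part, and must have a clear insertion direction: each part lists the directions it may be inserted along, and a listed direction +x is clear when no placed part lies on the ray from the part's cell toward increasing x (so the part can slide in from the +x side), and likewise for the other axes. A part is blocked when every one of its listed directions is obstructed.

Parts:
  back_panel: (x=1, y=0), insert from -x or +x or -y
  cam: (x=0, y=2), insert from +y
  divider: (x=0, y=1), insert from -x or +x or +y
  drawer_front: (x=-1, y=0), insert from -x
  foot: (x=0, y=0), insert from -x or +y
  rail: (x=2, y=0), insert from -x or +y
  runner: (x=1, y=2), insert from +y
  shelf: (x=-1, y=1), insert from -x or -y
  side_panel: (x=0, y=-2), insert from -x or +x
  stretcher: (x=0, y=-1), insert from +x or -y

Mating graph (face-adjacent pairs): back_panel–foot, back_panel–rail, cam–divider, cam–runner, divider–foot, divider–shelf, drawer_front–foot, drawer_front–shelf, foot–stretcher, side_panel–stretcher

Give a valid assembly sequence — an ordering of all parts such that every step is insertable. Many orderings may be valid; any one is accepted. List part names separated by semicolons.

1. cam@(0, 2) [+y clear] — {cam}
2. runner@(1, 2) [+y clear] — {cam, runner}
3. divider@(0, 1) [-x clear] — {cam, divider, runner}
4. shelf@(-1, 1) [-x clear] — {cam, divider, runner, shelf}
5. foot@(0, 0) [-x clear] — {cam, divider, foot, runner, shelf}
6. drawer_front@(-1, 0) [-x clear] — {cam, divider, drawer_front, foot, runner, shelf}
7. back_panel@(1, 0) [+x clear] — {back_panel, cam, divider, drawer_front, foot, runner, shelf}
8. rail@(2, 0) [+y clear] — {back_panel, cam, divider, drawer_front, foot, rail, runner, shelf}
9. stretcher@(0, -1) [+x clear] — {back_panel, cam, divider, drawer_front, foot, rail, runner, shelf, stretcher}
10. side_panel@(0, -2) [-x clear] — {back_panel, cam, divider, drawer_front, foot, rail, runner, shelf, side_panel, stretcher}

cam; runner; divider; shelf; foot; drawer_front; back_panel; rail; stretcher; side_panel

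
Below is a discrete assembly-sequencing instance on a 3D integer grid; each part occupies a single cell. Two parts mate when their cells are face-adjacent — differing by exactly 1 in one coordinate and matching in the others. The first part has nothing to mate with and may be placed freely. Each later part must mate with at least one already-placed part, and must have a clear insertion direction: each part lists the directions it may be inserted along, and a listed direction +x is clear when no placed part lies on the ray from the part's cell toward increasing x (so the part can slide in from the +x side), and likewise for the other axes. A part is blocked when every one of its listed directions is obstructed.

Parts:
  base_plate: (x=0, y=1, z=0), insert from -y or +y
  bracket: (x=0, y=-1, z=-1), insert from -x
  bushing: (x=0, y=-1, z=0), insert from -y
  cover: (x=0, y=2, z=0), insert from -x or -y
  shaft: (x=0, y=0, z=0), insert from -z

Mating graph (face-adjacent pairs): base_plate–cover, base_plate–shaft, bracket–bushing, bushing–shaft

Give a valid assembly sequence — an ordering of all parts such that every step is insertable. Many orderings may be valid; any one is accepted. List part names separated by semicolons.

1. base_plate@(0, 1, 0) [-y clear] — {base_plate}
2. shaft@(0, 0, 0) [-z clear] — {base_plate, shaft}
3. cover@(0, 2, 0) [-x clear] — {base_plate, cover, shaft}
4. bushing@(0, -1, 0) [-y clear] — {base_plate, bushing, cover, shaft}
5. bracket@(0, -1, -1) [-x clear] — {base_plate, bracket, bushing, cover, shaft}

base_plate; shaft; cover; bushing; bracket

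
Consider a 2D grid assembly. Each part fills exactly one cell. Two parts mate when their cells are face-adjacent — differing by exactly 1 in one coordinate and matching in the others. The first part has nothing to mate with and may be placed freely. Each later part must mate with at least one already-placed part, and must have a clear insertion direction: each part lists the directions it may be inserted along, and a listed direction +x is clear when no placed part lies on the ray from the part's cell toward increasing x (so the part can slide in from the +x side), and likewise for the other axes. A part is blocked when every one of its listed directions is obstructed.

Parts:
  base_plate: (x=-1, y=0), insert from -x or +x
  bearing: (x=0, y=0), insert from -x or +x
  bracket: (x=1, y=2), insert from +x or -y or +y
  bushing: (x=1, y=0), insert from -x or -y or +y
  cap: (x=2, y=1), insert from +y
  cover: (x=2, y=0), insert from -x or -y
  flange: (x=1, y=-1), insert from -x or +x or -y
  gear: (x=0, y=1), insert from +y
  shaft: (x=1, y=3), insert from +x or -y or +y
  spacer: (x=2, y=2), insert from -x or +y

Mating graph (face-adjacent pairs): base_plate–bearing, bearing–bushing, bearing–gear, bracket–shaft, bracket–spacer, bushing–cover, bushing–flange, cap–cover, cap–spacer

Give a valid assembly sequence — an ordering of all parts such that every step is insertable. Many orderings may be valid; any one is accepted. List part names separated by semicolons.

1. cap@(2, 1) [+y clear] — {cap}
2. cover@(2, 0) [-x clear] — {cap, cover}
3. bushing@(1, 0) [-x clear] — {bushing, cap, cover}
4. bearing@(0, 0) [-x clear] — {bearing, bushing, cap, cover}
5. flange@(1, -1) [-x clear] — {bearing, bushing, cap, cover, flange}
6. gear@(0, 1) [+y clear] — {bearing, bushing, cap, cover, flange, gear}
7. base_plate@(-1, 0) [-x clear] — {base_plate, bearing, bushing, cap, cover, flange, gear}
8. spacer@(2, 2) [-x clear] — {base_plate, bearing, bushing, cap, cover, flange, gear, spacer}
9. bracket@(1, 2) [+y clear] — {base_plate, bearing, bracket, bushing, cap, cover, flange, gear, spacer}
10. shaft@(1, 3) [+x clear] — {base_plate, bearing, bracket, bushing, cap, cover, flange, gear, shaft, spacer}

cap; cover; bushing; bearing; flange; gear; base_plate; spacer; bracket; shaft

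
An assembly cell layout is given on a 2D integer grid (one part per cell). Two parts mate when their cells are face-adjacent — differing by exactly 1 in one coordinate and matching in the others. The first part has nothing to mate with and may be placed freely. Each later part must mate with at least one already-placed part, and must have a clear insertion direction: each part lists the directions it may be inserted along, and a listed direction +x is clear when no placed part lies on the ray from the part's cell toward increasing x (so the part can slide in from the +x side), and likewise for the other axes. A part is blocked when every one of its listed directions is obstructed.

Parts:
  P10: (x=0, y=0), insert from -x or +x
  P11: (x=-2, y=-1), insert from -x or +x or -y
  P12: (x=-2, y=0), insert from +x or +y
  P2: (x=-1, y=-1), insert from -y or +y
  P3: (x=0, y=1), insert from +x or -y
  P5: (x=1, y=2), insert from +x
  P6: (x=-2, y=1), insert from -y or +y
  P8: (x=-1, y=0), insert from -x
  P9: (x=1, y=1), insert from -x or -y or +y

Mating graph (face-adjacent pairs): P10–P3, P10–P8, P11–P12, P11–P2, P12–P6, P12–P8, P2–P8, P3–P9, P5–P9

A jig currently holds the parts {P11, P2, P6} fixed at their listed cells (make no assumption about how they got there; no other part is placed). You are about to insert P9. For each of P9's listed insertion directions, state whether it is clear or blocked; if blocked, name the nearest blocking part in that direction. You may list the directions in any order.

+y: clear; -x: blocked by P6; -y: clear

-x: nearest on ray is P6@(-2, 1) ⇒ blocked
-y: ray from P9(1, 1) has no placed part ⇒ clear
+y: ray from P9(1, 1) has no placed part ⇒ clear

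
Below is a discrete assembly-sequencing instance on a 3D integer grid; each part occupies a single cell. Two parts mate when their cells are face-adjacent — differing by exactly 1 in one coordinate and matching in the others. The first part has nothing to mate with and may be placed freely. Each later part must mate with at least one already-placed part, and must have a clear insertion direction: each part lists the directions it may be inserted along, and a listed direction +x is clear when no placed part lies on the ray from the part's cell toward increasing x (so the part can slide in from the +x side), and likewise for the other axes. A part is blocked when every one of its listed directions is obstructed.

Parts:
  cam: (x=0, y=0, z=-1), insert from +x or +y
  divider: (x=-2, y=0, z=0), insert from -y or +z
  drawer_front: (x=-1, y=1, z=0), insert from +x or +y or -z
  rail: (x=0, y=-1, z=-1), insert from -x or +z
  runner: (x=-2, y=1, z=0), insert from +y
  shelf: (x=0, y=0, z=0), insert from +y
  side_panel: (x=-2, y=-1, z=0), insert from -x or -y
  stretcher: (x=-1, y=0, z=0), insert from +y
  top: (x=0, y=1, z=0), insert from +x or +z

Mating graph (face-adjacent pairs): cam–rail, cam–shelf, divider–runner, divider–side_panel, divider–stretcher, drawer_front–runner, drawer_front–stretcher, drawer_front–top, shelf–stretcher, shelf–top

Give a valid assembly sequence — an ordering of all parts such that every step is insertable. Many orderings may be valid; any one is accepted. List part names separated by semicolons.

divider; stretcher; shelf; cam; side_panel; drawer_front; runner; rail; top

1. divider@(-2, 0, 0) [-y clear] — {divider}
2. stretcher@(-1, 0, 0) [+y clear] — {divider, stretcher}
3. shelf@(0, 0, 0) [+y clear] — {divider, shelf, stretcher}
4. cam@(0, 0, -1) [+x clear] — {cam, divider, shelf, stretcher}
5. side_panel@(-2, -1, 0) [-x clear] — {cam, divider, shelf, side_panel, stretcher}
6. drawer_front@(-1, 1, 0) [+x clear] — {cam, divider, drawer_front, shelf, side_panel, stretcher}
7. runner@(-2, 1, 0) [+y clear] — {cam, divider, drawer_front, runner, shelf, side_panel, stretcher}
8. rail@(0, -1, -1) [-x clear] — {cam, divider, drawer_front, rail, runner, shelf, side_panel, stretcher}
9. top@(0, 1, 0) [+x clear] — {cam, divider, drawer_front, rail, runner, shelf, side_panel, stretcher, top}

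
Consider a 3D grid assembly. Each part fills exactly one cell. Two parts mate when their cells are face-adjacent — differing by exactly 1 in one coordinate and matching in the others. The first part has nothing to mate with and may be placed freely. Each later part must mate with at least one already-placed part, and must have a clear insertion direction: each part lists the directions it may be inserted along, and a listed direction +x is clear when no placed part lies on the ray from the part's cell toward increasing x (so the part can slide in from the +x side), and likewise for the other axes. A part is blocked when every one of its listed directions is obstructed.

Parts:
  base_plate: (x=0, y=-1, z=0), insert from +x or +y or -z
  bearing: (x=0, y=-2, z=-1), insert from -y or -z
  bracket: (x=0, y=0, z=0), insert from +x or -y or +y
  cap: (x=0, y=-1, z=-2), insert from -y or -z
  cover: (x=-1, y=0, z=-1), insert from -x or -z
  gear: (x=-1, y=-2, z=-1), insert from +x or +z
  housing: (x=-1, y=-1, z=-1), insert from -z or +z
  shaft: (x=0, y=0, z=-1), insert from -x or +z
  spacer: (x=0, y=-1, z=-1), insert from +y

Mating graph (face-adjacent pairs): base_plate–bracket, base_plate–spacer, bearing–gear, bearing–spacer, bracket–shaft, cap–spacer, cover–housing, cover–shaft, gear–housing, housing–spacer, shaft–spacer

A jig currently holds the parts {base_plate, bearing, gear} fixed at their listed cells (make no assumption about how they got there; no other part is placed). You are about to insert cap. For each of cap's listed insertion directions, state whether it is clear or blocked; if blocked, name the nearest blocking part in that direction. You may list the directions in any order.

-y: ray from cap(0, -1, -2) has no placed part ⇒ clear
-z: ray from cap(0, -1, -2) has no placed part ⇒ clear

-y: clear; -z: clear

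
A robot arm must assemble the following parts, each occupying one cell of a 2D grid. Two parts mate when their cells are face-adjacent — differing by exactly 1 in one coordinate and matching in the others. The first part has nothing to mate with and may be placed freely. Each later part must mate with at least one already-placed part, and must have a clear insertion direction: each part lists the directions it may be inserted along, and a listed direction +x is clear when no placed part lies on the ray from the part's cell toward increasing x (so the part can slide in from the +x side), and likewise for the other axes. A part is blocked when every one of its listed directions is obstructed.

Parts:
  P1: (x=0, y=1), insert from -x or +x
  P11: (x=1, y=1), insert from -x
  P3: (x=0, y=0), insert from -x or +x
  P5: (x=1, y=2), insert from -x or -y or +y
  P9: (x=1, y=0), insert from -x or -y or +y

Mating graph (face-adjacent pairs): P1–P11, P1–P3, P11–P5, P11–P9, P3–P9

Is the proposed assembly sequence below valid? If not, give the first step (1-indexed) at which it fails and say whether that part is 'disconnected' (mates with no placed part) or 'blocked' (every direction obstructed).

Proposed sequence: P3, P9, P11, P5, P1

1. P3@(0, 0) [-x clear] — {P3}
2. P9@(1, 0) [-y clear] — {P3, P9}
3. P11@(1, 1) [-x clear] — {P11, P3, P9}
4. P5@(1, 2) [-x clear] — {P11, P3, P5, P9}
5. P1@(0, 1) [-x clear] — {P1, P11, P3, P5, P9}

Valid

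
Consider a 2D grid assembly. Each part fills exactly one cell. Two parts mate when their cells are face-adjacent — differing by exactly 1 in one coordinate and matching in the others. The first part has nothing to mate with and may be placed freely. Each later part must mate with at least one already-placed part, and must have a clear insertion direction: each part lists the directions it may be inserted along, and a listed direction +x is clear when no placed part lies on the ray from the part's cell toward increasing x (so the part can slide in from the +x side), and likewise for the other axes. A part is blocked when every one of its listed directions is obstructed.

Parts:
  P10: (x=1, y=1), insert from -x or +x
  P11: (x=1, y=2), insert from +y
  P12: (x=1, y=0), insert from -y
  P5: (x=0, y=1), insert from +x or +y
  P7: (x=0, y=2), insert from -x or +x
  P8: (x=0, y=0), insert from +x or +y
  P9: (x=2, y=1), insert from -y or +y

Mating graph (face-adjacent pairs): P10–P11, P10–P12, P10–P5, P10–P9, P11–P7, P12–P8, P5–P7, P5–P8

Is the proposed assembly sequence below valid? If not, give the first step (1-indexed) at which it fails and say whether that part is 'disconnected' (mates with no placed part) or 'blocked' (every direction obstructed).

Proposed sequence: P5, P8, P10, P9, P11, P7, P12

Valid

1. P5@(0, 1) [+x clear] — {P5}
2. P8@(0, 0) [+x clear] — {P5, P8}
3. P10@(1, 1) [+x clear] — {P10, P5, P8}
4. P9@(2, 1) [-y clear] — {P10, P5, P8, P9}
5. P11@(1, 2) [+y clear] — {P10, P11, P5, P8, P9}
6. P7@(0, 2) [-x clear] — {P10, P11, P5, P7, P8, P9}
7. P12@(1, 0) [-y clear] — {P10, P11, P12, P5, P7, P8, P9}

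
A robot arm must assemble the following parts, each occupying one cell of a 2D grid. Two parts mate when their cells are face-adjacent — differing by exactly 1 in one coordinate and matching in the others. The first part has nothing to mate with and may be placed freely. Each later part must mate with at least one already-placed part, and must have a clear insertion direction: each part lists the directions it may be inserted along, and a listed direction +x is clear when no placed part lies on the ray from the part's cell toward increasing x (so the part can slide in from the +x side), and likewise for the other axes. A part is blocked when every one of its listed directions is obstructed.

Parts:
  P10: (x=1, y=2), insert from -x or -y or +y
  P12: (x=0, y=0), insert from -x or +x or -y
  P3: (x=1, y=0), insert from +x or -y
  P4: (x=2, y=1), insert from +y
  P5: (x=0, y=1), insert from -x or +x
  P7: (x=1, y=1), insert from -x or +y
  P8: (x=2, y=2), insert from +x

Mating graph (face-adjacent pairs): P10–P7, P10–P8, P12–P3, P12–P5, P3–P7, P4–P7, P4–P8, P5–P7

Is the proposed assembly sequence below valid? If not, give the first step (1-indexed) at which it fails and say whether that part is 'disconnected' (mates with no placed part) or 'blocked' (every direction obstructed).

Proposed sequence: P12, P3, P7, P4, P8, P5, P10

Valid

1. P12@(0, 0) [-x clear] — {P12}
2. P3@(1, 0) [+x clear] — {P12, P3}
3. P7@(1, 1) [-x clear] — {P12, P3, P7}
4. P4@(2, 1) [+y clear] — {P12, P3, P4, P7}
5. P8@(2, 2) [+x clear] — {P12, P3, P4, P7, P8}
6. P5@(0, 1) [-x clear] — {P12, P3, P4, P5, P7, P8}
7. P10@(1, 2) [-x clear] — {P10, P12, P3, P4, P5, P7, P8}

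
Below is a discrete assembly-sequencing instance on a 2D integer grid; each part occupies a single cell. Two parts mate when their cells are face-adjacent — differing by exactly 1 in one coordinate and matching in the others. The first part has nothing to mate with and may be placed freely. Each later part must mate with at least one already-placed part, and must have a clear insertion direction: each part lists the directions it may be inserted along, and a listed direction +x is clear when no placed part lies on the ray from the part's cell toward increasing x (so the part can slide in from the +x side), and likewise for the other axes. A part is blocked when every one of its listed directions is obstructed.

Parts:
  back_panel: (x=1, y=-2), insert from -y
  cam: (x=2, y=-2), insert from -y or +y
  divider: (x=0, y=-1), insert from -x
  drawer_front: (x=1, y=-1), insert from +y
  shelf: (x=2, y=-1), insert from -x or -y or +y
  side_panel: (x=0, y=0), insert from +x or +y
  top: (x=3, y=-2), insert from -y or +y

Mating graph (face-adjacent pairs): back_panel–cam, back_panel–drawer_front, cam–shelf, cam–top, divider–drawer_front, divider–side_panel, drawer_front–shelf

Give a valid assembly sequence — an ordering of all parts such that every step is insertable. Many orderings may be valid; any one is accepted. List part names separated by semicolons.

1. cam@(2, -2) [-y clear] — {cam}
2. shelf@(2, -1) [-x clear] — {cam, shelf}
3. drawer_front@(1, -1) [+y clear] — {cam, drawer_front, shelf}
4. divider@(0, -1) [-x clear] — {cam, divider, drawer_front, shelf}
5. side_panel@(0, 0) [+x clear] — {cam, divider, drawer_front, shelf, side_panel}
6. back_panel@(1, -2) [-y clear] — {back_panel, cam, divider, drawer_front, shelf, side_panel}
7. top@(3, -2) [-y clear] — {back_panel, cam, divider, drawer_front, shelf, side_panel, top}

cam; shelf; drawer_front; divider; side_panel; back_panel; top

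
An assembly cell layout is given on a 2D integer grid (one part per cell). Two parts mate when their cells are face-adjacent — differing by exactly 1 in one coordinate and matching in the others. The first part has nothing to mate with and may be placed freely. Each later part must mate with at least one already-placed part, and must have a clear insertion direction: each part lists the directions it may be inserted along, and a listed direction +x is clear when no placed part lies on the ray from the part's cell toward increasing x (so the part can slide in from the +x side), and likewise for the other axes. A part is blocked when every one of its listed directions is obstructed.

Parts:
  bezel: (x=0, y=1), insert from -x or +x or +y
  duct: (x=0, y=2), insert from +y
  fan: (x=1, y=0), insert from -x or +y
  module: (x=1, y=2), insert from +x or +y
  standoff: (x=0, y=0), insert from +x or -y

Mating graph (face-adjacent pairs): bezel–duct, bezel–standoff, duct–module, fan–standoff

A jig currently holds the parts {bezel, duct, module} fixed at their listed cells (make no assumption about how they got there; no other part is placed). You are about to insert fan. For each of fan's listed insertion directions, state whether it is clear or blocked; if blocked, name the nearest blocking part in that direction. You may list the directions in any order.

-x: ray from fan(1, 0) has no placed part ⇒ clear
+y: nearest on ray is module@(1, 2) ⇒ blocked

+y: blocked by module; -x: clear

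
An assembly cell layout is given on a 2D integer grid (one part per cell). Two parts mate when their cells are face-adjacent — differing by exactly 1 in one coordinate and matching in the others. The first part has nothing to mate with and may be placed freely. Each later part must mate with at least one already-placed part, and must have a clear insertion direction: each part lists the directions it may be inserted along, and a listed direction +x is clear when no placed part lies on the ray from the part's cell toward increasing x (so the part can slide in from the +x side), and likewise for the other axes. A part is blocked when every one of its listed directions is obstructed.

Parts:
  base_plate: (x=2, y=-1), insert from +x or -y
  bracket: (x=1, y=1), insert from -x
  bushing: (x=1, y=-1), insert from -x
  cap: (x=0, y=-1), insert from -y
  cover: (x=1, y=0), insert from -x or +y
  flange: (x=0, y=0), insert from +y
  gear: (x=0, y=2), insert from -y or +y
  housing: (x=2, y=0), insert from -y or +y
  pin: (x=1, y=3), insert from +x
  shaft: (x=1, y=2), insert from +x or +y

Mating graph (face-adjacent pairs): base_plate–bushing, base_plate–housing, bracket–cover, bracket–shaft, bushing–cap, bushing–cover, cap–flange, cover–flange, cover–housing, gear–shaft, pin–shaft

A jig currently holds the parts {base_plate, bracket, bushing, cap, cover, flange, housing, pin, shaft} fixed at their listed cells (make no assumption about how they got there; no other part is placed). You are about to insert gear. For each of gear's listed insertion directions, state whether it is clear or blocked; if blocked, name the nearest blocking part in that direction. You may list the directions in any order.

-y: nearest on ray is flange@(0, 0) ⇒ blocked
+y: ray from gear(0, 2) has no placed part ⇒ clear

+y: clear; -y: blocked by flange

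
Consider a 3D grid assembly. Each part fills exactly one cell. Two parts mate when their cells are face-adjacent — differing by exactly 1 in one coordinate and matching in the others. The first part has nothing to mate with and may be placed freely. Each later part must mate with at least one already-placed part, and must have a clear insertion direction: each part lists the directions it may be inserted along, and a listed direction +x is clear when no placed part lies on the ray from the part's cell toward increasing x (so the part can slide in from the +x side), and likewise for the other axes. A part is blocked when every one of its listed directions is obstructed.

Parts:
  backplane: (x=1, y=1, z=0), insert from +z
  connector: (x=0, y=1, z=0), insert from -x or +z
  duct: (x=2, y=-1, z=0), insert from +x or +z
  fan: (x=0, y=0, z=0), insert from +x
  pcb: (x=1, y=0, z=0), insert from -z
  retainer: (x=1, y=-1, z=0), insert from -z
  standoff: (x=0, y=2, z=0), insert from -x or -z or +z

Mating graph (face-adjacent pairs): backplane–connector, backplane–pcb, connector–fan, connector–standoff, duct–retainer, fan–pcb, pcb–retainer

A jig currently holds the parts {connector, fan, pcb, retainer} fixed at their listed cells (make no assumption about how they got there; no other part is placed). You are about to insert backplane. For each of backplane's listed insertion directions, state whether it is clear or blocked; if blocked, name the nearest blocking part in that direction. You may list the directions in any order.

+z: clear

+z: ray from backplane(1, 1, 0) has no placed part ⇒ clear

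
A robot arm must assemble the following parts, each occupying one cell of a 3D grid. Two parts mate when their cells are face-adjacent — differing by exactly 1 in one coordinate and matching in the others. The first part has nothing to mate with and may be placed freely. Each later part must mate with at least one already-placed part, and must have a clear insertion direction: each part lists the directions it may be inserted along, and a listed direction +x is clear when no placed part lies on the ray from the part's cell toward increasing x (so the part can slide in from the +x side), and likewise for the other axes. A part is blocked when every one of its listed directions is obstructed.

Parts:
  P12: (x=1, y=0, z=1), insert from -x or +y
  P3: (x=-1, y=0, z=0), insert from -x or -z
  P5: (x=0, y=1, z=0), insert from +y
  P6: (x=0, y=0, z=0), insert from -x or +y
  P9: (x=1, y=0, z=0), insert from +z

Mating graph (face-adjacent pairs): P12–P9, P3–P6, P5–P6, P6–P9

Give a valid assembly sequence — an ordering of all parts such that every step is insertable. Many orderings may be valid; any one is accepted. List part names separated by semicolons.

1. P3@(-1, 0, 0) [-x clear] — {P3}
2. P6@(0, 0, 0) [+y clear] — {P3, P6}
3. P5@(0, 1, 0) [+y clear] — {P3, P5, P6}
4. P9@(1, 0, 0) [+z clear] — {P3, P5, P6, P9}
5. P12@(1, 0, 1) [-x clear] — {P12, P3, P5, P6, P9}

P3; P6; P5; P9; P12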